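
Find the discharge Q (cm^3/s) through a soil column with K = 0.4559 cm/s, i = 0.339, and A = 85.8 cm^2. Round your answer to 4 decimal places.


Step 1: Apply Darcy's law: Q = K * i * A
Step 2: Q = 0.4559 * 0.339 * 85.8
Step 3: Q = 13.2604 cm^3/s

13.2604


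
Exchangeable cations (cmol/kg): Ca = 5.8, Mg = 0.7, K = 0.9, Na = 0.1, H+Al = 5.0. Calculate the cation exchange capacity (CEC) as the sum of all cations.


Step 1: CEC = Ca + Mg + K + Na + (H+Al)
Step 2: CEC = 5.8 + 0.7 + 0.9 + 0.1 + 5.0
Step 3: CEC = 12.5 cmol/kg

12.5


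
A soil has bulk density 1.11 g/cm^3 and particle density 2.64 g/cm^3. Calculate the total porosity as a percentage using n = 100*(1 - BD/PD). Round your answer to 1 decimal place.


Step 1: Formula: n = 100 * (1 - BD / PD)
Step 2: n = 100 * (1 - 1.11 / 2.64)
Step 3: n = 100 * (1 - 0.42045)
Step 4: n = 58.0%

58.0


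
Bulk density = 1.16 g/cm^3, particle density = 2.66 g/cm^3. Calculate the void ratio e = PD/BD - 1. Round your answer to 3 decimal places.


Step 1: e = PD / BD - 1
Step 2: e = 2.66 / 1.16 - 1
Step 3: e = 2.2931 - 1
Step 4: e = 1.293

1.293


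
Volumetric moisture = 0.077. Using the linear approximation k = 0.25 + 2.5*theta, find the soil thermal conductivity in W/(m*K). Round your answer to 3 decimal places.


Step 1: k = 0.25 + 2.5 * theta
Step 2: k = 0.25 + 2.5 * 0.077
Step 3: k = 0.25 + 0.193
Step 4: k = 0.443 W/(m*K)

0.443


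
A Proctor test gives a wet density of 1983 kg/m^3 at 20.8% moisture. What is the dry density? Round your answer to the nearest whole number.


Step 1: Dry density = wet density / (1 + w/100)
Step 2: Dry density = 1983 / (1 + 20.8/100)
Step 3: Dry density = 1983 / 1.208
Step 4: Dry density = 1642 kg/m^3

1642


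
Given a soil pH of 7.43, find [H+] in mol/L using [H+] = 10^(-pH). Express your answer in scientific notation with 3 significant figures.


Step 1: [H+] = 10^(-pH)
Step 2: [H+] = 10^(-7.43)
Step 3: [H+] = 3.72e-08 mol/L

3.72e-08


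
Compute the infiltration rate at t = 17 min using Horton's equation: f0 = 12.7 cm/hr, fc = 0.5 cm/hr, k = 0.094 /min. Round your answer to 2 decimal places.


Step 1: f = fc + (f0 - fc) * exp(-k * t)
Step 2: exp(-0.094 * 17) = 0.202301
Step 3: f = 0.5 + (12.7 - 0.5) * 0.202301
Step 4: f = 0.5 + 12.2 * 0.202301
Step 5: f = 2.97 cm/hr

2.97


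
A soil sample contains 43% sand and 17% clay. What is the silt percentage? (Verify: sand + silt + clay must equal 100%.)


Step 1: sand + silt + clay = 100%
Step 2: silt = 100 - sand - clay
Step 3: silt = 100 - 43 - 17
Step 4: silt = 40%

40


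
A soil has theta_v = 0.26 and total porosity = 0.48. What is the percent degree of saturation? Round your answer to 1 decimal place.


Step 1: S = 100 * theta_v / n
Step 2: S = 100 * 0.26 / 0.48
Step 3: S = 54.2%

54.2


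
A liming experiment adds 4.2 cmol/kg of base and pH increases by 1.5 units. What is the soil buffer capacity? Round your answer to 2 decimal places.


Step 1: BC = change in base / change in pH
Step 2: BC = 4.2 / 1.5
Step 3: BC = 2.8 cmol/(kg*pH unit)

2.8


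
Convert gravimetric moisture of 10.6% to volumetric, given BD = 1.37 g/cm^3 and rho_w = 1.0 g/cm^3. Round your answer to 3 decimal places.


Step 1: theta = (w / 100) * BD / rho_w
Step 2: theta = (10.6 / 100) * 1.37 / 1.0
Step 3: theta = 0.106 * 1.37
Step 4: theta = 0.145

0.145


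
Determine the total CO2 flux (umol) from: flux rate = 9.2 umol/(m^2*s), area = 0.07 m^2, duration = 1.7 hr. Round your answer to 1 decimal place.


Step 1: Convert time to seconds: 1.7 hr * 3600 = 6120.0 s
Step 2: Total = flux * area * time_s
Step 3: Total = 9.2 * 0.07 * 6120.0
Step 4: Total = 3941.3 umol

3941.3


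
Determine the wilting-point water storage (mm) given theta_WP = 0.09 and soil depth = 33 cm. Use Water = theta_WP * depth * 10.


Step 1: Water (mm) = theta_WP * depth * 10
Step 2: Water = 0.09 * 33 * 10
Step 3: Water = 29.7 mm

29.7


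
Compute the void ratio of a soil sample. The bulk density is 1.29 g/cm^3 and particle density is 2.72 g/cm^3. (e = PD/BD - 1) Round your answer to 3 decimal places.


Step 1: e = PD / BD - 1
Step 2: e = 2.72 / 1.29 - 1
Step 3: e = 2.10853 - 1
Step 4: e = 1.109

1.109


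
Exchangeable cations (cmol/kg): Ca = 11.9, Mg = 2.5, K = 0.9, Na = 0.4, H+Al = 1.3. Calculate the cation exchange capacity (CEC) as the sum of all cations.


Step 1: CEC = Ca + Mg + K + Na + (H+Al)
Step 2: CEC = 11.9 + 2.5 + 0.9 + 0.4 + 1.3
Step 3: CEC = 17.0 cmol/kg

17.0


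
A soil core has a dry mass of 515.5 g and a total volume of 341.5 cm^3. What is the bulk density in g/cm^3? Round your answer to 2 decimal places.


Step 1: Identify the formula: BD = dry mass / volume
Step 2: Substitute values: BD = 515.5 / 341.5
Step 3: BD = 1.51 g/cm^3

1.51


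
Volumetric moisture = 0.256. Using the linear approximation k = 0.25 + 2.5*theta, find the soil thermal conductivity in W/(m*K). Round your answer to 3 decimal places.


Step 1: k = 0.25 + 2.5 * theta
Step 2: k = 0.25 + 2.5 * 0.256
Step 3: k = 0.25 + 0.64
Step 4: k = 0.89 W/(m*K)

0.89


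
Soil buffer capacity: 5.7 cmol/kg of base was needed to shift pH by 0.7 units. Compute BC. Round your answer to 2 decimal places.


Step 1: BC = change in base / change in pH
Step 2: BC = 5.7 / 0.7
Step 3: BC = 8.14 cmol/(kg*pH unit)

8.14


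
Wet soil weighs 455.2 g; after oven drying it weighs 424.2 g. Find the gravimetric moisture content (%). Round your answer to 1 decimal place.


Step 1: Water mass = wet - dry = 455.2 - 424.2 = 31.0 g
Step 2: w = 100 * water mass / dry mass
Step 3: w = 100 * 31.0 / 424.2 = 7.3%

7.3


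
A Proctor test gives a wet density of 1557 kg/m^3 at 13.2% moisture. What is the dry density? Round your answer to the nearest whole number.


Step 1: Dry density = wet density / (1 + w/100)
Step 2: Dry density = 1557 / (1 + 13.2/100)
Step 3: Dry density = 1557 / 1.132
Step 4: Dry density = 1375 kg/m^3

1375


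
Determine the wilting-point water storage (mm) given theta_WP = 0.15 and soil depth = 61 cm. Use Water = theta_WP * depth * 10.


Step 1: Water (mm) = theta_WP * depth * 10
Step 2: Water = 0.15 * 61 * 10
Step 3: Water = 91.5 mm

91.5


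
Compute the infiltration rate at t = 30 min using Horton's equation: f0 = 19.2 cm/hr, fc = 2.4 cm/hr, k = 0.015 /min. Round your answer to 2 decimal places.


Step 1: f = fc + (f0 - fc) * exp(-k * t)
Step 2: exp(-0.015 * 30) = 0.637628
Step 3: f = 2.4 + (19.2 - 2.4) * 0.637628
Step 4: f = 2.4 + 16.8 * 0.637628
Step 5: f = 13.11 cm/hr

13.11


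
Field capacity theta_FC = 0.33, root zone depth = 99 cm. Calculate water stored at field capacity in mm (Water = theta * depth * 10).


Step 1: Water (mm) = theta_FC * depth (cm) * 10
Step 2: Water = 0.33 * 99 * 10
Step 3: Water = 326.7 mm

326.7


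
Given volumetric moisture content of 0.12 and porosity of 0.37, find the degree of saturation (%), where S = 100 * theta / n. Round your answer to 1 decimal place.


Step 1: S = 100 * theta_v / n
Step 2: S = 100 * 0.12 / 0.37
Step 3: S = 32.4%

32.4


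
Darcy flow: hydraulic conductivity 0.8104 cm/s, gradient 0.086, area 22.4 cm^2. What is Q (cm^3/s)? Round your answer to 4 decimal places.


Step 1: Apply Darcy's law: Q = K * i * A
Step 2: Q = 0.8104 * 0.086 * 22.4
Step 3: Q = 1.5612 cm^3/s

1.5612


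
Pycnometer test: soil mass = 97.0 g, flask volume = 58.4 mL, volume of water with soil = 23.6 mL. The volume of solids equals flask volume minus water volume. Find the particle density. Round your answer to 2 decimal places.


Step 1: Volume of solids = flask volume - water volume with soil
Step 2: V_solids = 58.4 - 23.6 = 34.8 mL
Step 3: Particle density = mass / V_solids = 97.0 / 34.8 = 2.79 g/cm^3

2.79


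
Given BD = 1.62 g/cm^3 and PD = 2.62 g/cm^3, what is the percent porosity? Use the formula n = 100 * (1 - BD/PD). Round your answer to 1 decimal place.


Step 1: Formula: n = 100 * (1 - BD / PD)
Step 2: n = 100 * (1 - 1.62 / 2.62)
Step 3: n = 100 * (1 - 0.61832)
Step 4: n = 38.2%

38.2


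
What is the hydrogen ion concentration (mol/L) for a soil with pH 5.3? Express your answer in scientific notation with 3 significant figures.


Step 1: [H+] = 10^(-pH)
Step 2: [H+] = 10^(-5.3)
Step 3: [H+] = 5.01e-06 mol/L

5.01e-06


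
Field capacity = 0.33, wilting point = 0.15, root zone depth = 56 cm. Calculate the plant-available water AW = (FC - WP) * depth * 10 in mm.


Step 1: Available water = (FC - WP) * depth * 10
Step 2: AW = (0.33 - 0.15) * 56 * 10
Step 3: AW = 0.18 * 56 * 10
Step 4: AW = 100.8 mm

100.8


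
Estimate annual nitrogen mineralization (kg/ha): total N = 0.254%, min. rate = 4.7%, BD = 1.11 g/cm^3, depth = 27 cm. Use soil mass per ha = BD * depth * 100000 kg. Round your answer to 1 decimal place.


Step 1: Soil mass per ha = BD * depth * 100000 = 1.11 * 27 * 100000 = 2997000 kg
Step 2: Total N pool = soil mass * N%/100 = 2997000 * 0.254/100 = 7612.38 kg/ha
Step 3: N mineralized = N pool * rate%/100 = 7612.38 * 4.7/100 = 357.8 kg/ha/yr

357.8


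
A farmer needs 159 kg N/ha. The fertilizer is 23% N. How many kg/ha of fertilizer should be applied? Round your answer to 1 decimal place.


Step 1: Fertilizer rate = target N / (N content / 100)
Step 2: Rate = 159 / (23 / 100)
Step 3: Rate = 159 / 0.23
Step 4: Rate = 691.3 kg/ha

691.3


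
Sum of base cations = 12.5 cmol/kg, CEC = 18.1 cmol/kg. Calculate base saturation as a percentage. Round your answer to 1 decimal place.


Step 1: BS = 100 * (sum of bases) / CEC
Step 2: BS = 100 * 12.5 / 18.1
Step 3: BS = 69.1%

69.1


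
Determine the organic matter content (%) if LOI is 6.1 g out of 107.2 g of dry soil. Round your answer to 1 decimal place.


Step 1: OM% = 100 * LOI / sample mass
Step 2: OM = 100 * 6.1 / 107.2
Step 3: OM = 5.7%

5.7


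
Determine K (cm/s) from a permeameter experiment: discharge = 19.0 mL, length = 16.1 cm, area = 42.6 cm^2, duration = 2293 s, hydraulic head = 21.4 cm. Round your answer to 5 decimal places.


Step 1: K = Q * L / (A * t * h)
Step 2: Numerator = 19.0 * 16.1 = 305.9
Step 3: Denominator = 42.6 * 2293 * 21.4 = 2090390.52
Step 4: K = 305.9 / 2090390.52 = 0.00015 cm/s

0.00015


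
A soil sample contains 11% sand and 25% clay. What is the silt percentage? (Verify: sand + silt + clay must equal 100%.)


Step 1: sand + silt + clay = 100%
Step 2: silt = 100 - sand - clay
Step 3: silt = 100 - 11 - 25
Step 4: silt = 64%

64


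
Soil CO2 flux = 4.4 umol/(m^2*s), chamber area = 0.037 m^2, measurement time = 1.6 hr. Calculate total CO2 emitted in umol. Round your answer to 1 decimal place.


Step 1: Convert time to seconds: 1.6 hr * 3600 = 5760.0 s
Step 2: Total = flux * area * time_s
Step 3: Total = 4.4 * 0.037 * 5760.0
Step 4: Total = 937.7 umol

937.7


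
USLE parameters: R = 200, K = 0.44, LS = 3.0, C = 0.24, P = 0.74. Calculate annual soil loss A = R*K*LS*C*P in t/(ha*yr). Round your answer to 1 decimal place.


Step 1: A = R * K * LS * C * P
Step 2: R * K = 200 * 0.44 = 88.0
Step 3: (R*K) * LS = 88.0 * 3.0 = 264.0
Step 4: * C * P = 264.0 * 0.24 * 0.74 = 46.9
Step 5: A = 46.9 t/(ha*yr)

46.9


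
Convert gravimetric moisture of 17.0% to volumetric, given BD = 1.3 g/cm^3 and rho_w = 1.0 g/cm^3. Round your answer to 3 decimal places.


Step 1: theta = (w / 100) * BD / rho_w
Step 2: theta = (17.0 / 100) * 1.3 / 1.0
Step 3: theta = 0.17 * 1.3
Step 4: theta = 0.221

0.221


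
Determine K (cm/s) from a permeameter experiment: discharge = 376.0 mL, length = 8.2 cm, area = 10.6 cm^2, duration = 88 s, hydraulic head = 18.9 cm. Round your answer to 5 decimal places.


Step 1: K = Q * L / (A * t * h)
Step 2: Numerator = 376.0 * 8.2 = 3083.2
Step 3: Denominator = 10.6 * 88 * 18.9 = 17629.92
Step 4: K = 3083.2 / 17629.92 = 0.17488 cm/s

0.17488


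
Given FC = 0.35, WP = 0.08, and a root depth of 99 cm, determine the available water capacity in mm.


Step 1: Available water = (FC - WP) * depth * 10
Step 2: AW = (0.35 - 0.08) * 99 * 10
Step 3: AW = 0.27 * 99 * 10
Step 4: AW = 267.3 mm

267.3


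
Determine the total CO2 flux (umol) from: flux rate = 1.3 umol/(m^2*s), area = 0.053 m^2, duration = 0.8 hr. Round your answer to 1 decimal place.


Step 1: Convert time to seconds: 0.8 hr * 3600 = 2880.0 s
Step 2: Total = flux * area * time_s
Step 3: Total = 1.3 * 0.053 * 2880.0
Step 4: Total = 198.4 umol

198.4


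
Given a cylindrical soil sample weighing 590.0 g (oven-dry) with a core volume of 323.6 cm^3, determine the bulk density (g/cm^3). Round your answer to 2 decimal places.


Step 1: Identify the formula: BD = dry mass / volume
Step 2: Substitute values: BD = 590.0 / 323.6
Step 3: BD = 1.82 g/cm^3

1.82


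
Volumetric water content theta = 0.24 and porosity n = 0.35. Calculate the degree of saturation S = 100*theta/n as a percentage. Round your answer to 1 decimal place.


Step 1: S = 100 * theta_v / n
Step 2: S = 100 * 0.24 / 0.35
Step 3: S = 68.6%

68.6


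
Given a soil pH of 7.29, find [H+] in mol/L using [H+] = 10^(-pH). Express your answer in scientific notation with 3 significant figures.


Step 1: [H+] = 10^(-pH)
Step 2: [H+] = 10^(-7.29)
Step 3: [H+] = 5.13e-08 mol/L

5.13e-08


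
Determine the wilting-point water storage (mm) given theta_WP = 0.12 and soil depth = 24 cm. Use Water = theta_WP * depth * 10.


Step 1: Water (mm) = theta_WP * depth * 10
Step 2: Water = 0.12 * 24 * 10
Step 3: Water = 28.8 mm

28.8


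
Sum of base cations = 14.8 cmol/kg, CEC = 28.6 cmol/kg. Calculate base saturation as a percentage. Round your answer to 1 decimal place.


Step 1: BS = 100 * (sum of bases) / CEC
Step 2: BS = 100 * 14.8 / 28.6
Step 3: BS = 51.7%

51.7


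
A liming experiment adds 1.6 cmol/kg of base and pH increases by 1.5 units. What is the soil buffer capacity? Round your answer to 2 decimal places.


Step 1: BC = change in base / change in pH
Step 2: BC = 1.6 / 1.5
Step 3: BC = 1.07 cmol/(kg*pH unit)

1.07


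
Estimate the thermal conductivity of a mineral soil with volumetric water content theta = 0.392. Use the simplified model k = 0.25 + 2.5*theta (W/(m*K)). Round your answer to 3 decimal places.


Step 1: k = 0.25 + 2.5 * theta
Step 2: k = 0.25 + 2.5 * 0.392
Step 3: k = 0.25 + 0.98
Step 4: k = 1.23 W/(m*K)

1.23


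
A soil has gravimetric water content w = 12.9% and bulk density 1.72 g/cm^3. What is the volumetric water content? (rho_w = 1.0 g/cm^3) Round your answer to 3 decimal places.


Step 1: theta = (w / 100) * BD / rho_w
Step 2: theta = (12.9 / 100) * 1.72 / 1.0
Step 3: theta = 0.129 * 1.72
Step 4: theta = 0.222

0.222


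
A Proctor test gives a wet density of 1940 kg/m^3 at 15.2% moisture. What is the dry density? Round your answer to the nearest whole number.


Step 1: Dry density = wet density / (1 + w/100)
Step 2: Dry density = 1940 / (1 + 15.2/100)
Step 3: Dry density = 1940 / 1.152
Step 4: Dry density = 1684 kg/m^3

1684


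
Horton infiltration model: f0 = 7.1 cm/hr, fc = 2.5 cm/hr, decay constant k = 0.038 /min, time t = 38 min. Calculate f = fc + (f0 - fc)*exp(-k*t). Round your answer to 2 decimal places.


Step 1: f = fc + (f0 - fc) * exp(-k * t)
Step 2: exp(-0.038 * 38) = 0.235982
Step 3: f = 2.5 + (7.1 - 2.5) * 0.235982
Step 4: f = 2.5 + 4.6 * 0.235982
Step 5: f = 3.59 cm/hr

3.59


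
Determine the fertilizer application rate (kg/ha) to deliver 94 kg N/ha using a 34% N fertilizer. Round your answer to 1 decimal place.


Step 1: Fertilizer rate = target N / (N content / 100)
Step 2: Rate = 94 / (34 / 100)
Step 3: Rate = 94 / 0.34
Step 4: Rate = 276.5 kg/ha

276.5


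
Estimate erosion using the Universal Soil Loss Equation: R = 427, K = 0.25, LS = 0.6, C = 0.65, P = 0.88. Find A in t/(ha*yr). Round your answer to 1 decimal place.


Step 1: A = R * K * LS * C * P
Step 2: R * K = 427 * 0.25 = 106.75
Step 3: (R*K) * LS = 106.75 * 0.6 = 64.05
Step 4: * C * P = 64.05 * 0.65 * 0.88 = 36.6
Step 5: A = 36.6 t/(ha*yr)

36.6


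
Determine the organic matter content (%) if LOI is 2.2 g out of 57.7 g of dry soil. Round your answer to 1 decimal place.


Step 1: OM% = 100 * LOI / sample mass
Step 2: OM = 100 * 2.2 / 57.7
Step 3: OM = 3.8%

3.8


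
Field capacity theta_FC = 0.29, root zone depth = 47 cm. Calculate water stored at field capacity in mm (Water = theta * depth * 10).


Step 1: Water (mm) = theta_FC * depth (cm) * 10
Step 2: Water = 0.29 * 47 * 10
Step 3: Water = 136.3 mm

136.3


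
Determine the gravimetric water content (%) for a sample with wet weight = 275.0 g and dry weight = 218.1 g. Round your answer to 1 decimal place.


Step 1: Water mass = wet - dry = 275.0 - 218.1 = 56.9 g
Step 2: w = 100 * water mass / dry mass
Step 3: w = 100 * 56.9 / 218.1 = 26.1%

26.1


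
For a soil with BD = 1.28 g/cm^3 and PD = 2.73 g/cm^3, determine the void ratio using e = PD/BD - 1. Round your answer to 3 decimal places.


Step 1: e = PD / BD - 1
Step 2: e = 2.73 / 1.28 - 1
Step 3: e = 2.13281 - 1
Step 4: e = 1.133

1.133


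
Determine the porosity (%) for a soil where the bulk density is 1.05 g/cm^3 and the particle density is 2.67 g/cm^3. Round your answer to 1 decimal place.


Step 1: Formula: n = 100 * (1 - BD / PD)
Step 2: n = 100 * (1 - 1.05 / 2.67)
Step 3: n = 100 * (1 - 0.39326)
Step 4: n = 60.7%

60.7


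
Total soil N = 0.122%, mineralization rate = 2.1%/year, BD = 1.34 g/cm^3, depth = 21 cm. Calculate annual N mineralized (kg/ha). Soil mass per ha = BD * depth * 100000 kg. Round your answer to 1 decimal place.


Step 1: Soil mass per ha = BD * depth * 100000 = 1.34 * 21 * 100000 = 2814000 kg
Step 2: Total N pool = soil mass * N%/100 = 2814000 * 0.122/100 = 3433.08 kg/ha
Step 3: N mineralized = N pool * rate%/100 = 3433.08 * 2.1/100 = 72.1 kg/ha/yr

72.1


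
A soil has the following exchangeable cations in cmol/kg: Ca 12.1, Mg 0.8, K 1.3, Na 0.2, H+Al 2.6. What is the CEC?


Step 1: CEC = Ca + Mg + K + Na + (H+Al)
Step 2: CEC = 12.1 + 0.8 + 1.3 + 0.2 + 2.6
Step 3: CEC = 17.0 cmol/kg

17.0


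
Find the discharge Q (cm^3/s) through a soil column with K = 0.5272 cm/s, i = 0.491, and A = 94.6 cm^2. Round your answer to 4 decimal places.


Step 1: Apply Darcy's law: Q = K * i * A
Step 2: Q = 0.5272 * 0.491 * 94.6
Step 3: Q = 24.4877 cm^3/s

24.4877


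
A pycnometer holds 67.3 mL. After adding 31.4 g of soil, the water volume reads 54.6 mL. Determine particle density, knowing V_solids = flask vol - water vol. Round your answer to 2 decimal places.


Step 1: Volume of solids = flask volume - water volume with soil
Step 2: V_solids = 67.3 - 54.6 = 12.7 mL
Step 3: Particle density = mass / V_solids = 31.4 / 12.7 = 2.47 g/cm^3

2.47


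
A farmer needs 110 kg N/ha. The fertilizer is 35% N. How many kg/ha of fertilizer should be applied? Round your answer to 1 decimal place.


Step 1: Fertilizer rate = target N / (N content / 100)
Step 2: Rate = 110 / (35 / 100)
Step 3: Rate = 110 / 0.35
Step 4: Rate = 314.3 kg/ha

314.3


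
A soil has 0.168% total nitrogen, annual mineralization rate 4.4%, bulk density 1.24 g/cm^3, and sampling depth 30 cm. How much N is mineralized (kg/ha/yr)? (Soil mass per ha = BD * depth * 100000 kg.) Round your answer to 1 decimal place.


Step 1: Soil mass per ha = BD * depth * 100000 = 1.24 * 30 * 100000 = 3720000 kg
Step 2: Total N pool = soil mass * N%/100 = 3720000 * 0.168/100 = 6249.6 kg/ha
Step 3: N mineralized = N pool * rate%/100 = 6249.6 * 4.4/100 = 275.0 kg/ha/yr

275.0


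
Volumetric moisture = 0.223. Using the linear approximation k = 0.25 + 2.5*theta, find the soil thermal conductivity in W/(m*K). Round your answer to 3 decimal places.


Step 1: k = 0.25 + 2.5 * theta
Step 2: k = 0.25 + 2.5 * 0.223
Step 3: k = 0.25 + 0.558
Step 4: k = 0.808 W/(m*K)

0.808


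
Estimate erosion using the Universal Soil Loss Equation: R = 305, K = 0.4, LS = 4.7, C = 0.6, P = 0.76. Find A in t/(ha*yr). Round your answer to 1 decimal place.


Step 1: A = R * K * LS * C * P
Step 2: R * K = 305 * 0.4 = 122.0
Step 3: (R*K) * LS = 122.0 * 4.7 = 573.4
Step 4: * C * P = 573.4 * 0.6 * 0.76 = 261.5
Step 5: A = 261.5 t/(ha*yr)

261.5


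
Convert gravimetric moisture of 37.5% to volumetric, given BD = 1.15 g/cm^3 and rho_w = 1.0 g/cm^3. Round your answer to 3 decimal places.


Step 1: theta = (w / 100) * BD / rho_w
Step 2: theta = (37.5 / 100) * 1.15 / 1.0
Step 3: theta = 0.375 * 1.15
Step 4: theta = 0.431

0.431


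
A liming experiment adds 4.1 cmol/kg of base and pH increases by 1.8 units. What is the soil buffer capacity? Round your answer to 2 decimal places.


Step 1: BC = change in base / change in pH
Step 2: BC = 4.1 / 1.8
Step 3: BC = 2.28 cmol/(kg*pH unit)

2.28


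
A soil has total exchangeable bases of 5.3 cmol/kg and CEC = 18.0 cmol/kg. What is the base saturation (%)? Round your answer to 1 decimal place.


Step 1: BS = 100 * (sum of bases) / CEC
Step 2: BS = 100 * 5.3 / 18.0
Step 3: BS = 29.4%

29.4


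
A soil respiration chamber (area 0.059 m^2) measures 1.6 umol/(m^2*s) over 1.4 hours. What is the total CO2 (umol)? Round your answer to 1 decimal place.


Step 1: Convert time to seconds: 1.4 hr * 3600 = 5040.0 s
Step 2: Total = flux * area * time_s
Step 3: Total = 1.6 * 0.059 * 5040.0
Step 4: Total = 475.8 umol

475.8


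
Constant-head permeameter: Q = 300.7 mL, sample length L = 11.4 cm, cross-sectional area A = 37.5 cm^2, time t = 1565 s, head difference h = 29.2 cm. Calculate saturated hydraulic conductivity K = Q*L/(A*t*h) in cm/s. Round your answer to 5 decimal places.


Step 1: K = Q * L / (A * t * h)
Step 2: Numerator = 300.7 * 11.4 = 3427.98
Step 3: Denominator = 37.5 * 1565 * 29.2 = 1713675.0
Step 4: K = 3427.98 / 1713675.0 = 0.002 cm/s

0.002


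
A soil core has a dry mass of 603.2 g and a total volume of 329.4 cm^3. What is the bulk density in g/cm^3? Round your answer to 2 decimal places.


Step 1: Identify the formula: BD = dry mass / volume
Step 2: Substitute values: BD = 603.2 / 329.4
Step 3: BD = 1.83 g/cm^3

1.83


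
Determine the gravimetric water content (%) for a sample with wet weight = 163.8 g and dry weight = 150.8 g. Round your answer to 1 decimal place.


Step 1: Water mass = wet - dry = 163.8 - 150.8 = 13.0 g
Step 2: w = 100 * water mass / dry mass
Step 3: w = 100 * 13.0 / 150.8 = 8.6%

8.6


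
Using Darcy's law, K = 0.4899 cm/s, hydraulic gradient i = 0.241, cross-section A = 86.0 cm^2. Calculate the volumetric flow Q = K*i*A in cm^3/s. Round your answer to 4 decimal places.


Step 1: Apply Darcy's law: Q = K * i * A
Step 2: Q = 0.4899 * 0.241 * 86.0
Step 3: Q = 10.1537 cm^3/s

10.1537


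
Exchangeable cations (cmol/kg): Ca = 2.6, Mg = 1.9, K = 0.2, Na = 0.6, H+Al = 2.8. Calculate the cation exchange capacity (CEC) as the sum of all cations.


Step 1: CEC = Ca + Mg + K + Na + (H+Al)
Step 2: CEC = 2.6 + 1.9 + 0.2 + 0.6 + 2.8
Step 3: CEC = 8.1 cmol/kg

8.1


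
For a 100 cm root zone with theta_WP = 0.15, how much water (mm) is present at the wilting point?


Step 1: Water (mm) = theta_WP * depth * 10
Step 2: Water = 0.15 * 100 * 10
Step 3: Water = 150.0 mm

150.0


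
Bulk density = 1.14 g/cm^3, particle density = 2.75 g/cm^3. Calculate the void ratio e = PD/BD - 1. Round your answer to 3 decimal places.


Step 1: e = PD / BD - 1
Step 2: e = 2.75 / 1.14 - 1
Step 3: e = 2.41228 - 1
Step 4: e = 1.412

1.412


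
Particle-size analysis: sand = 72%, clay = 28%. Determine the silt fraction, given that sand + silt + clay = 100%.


Step 1: sand + silt + clay = 100%
Step 2: silt = 100 - sand - clay
Step 3: silt = 100 - 72 - 28
Step 4: silt = 0%

0


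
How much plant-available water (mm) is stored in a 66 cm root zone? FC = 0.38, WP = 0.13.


Step 1: Available water = (FC - WP) * depth * 10
Step 2: AW = (0.38 - 0.13) * 66 * 10
Step 3: AW = 0.25 * 66 * 10
Step 4: AW = 165.0 mm

165.0


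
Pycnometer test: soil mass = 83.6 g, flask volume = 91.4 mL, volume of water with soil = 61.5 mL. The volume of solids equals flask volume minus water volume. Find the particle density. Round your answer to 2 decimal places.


Step 1: Volume of solids = flask volume - water volume with soil
Step 2: V_solids = 91.4 - 61.5 = 29.9 mL
Step 3: Particle density = mass / V_solids = 83.6 / 29.9 = 2.8 g/cm^3

2.8


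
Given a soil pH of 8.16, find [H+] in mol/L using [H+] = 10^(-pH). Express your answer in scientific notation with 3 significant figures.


Step 1: [H+] = 10^(-pH)
Step 2: [H+] = 10^(-8.16)
Step 3: [H+] = 6.92e-09 mol/L

6.92e-09


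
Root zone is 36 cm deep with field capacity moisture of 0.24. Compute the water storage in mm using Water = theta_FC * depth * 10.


Step 1: Water (mm) = theta_FC * depth (cm) * 10
Step 2: Water = 0.24 * 36 * 10
Step 3: Water = 86.4 mm

86.4


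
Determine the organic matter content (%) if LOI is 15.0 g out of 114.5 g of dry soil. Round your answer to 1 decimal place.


Step 1: OM% = 100 * LOI / sample mass
Step 2: OM = 100 * 15.0 / 114.5
Step 3: OM = 13.1%

13.1


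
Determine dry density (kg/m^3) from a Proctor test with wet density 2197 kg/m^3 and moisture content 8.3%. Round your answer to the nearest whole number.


Step 1: Dry density = wet density / (1 + w/100)
Step 2: Dry density = 2197 / (1 + 8.3/100)
Step 3: Dry density = 2197 / 1.083
Step 4: Dry density = 2029 kg/m^3

2029


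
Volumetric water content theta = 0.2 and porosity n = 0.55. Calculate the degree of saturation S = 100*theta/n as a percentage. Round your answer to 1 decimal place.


Step 1: S = 100 * theta_v / n
Step 2: S = 100 * 0.2 / 0.55
Step 3: S = 36.4%

36.4


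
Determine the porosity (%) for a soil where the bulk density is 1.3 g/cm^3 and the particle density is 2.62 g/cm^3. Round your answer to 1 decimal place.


Step 1: Formula: n = 100 * (1 - BD / PD)
Step 2: n = 100 * (1 - 1.3 / 2.62)
Step 3: n = 100 * (1 - 0.49618)
Step 4: n = 50.4%

50.4


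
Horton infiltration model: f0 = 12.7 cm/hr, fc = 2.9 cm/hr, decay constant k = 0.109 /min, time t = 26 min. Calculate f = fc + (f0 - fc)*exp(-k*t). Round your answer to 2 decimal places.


Step 1: f = fc + (f0 - fc) * exp(-k * t)
Step 2: exp(-0.109 * 26) = 0.058777
Step 3: f = 2.9 + (12.7 - 2.9) * 0.058777
Step 4: f = 2.9 + 9.8 * 0.058777
Step 5: f = 3.48 cm/hr

3.48


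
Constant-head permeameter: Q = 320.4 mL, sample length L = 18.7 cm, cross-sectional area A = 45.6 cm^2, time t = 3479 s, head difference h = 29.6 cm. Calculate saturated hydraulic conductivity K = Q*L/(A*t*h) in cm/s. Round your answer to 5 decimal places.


Step 1: K = Q * L / (A * t * h)
Step 2: Numerator = 320.4 * 18.7 = 5991.48
Step 3: Denominator = 45.6 * 3479 * 29.6 = 4695815.04
Step 4: K = 5991.48 / 4695815.04 = 0.00128 cm/s

0.00128


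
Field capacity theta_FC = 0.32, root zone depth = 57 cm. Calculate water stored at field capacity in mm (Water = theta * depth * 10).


Step 1: Water (mm) = theta_FC * depth (cm) * 10
Step 2: Water = 0.32 * 57 * 10
Step 3: Water = 182.4 mm

182.4


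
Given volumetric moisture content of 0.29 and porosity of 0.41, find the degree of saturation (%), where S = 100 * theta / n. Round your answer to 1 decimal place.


Step 1: S = 100 * theta_v / n
Step 2: S = 100 * 0.29 / 0.41
Step 3: S = 70.7%

70.7


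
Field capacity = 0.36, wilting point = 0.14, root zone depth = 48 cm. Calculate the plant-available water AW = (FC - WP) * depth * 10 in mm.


Step 1: Available water = (FC - WP) * depth * 10
Step 2: AW = (0.36 - 0.14) * 48 * 10
Step 3: AW = 0.22 * 48 * 10
Step 4: AW = 105.6 mm

105.6


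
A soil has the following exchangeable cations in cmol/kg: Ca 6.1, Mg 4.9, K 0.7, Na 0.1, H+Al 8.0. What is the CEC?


Step 1: CEC = Ca + Mg + K + Na + (H+Al)
Step 2: CEC = 6.1 + 4.9 + 0.7 + 0.1 + 8.0
Step 3: CEC = 19.8 cmol/kg

19.8


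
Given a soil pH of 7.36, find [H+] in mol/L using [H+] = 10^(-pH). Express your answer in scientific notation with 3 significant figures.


Step 1: [H+] = 10^(-pH)
Step 2: [H+] = 10^(-7.36)
Step 3: [H+] = 4.37e-08 mol/L

4.37e-08


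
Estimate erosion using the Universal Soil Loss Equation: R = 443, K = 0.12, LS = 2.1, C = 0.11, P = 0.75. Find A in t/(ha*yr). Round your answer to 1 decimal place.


Step 1: A = R * K * LS * C * P
Step 2: R * K = 443 * 0.12 = 53.16
Step 3: (R*K) * LS = 53.16 * 2.1 = 111.636
Step 4: * C * P = 111.636 * 0.11 * 0.75 = 9.2
Step 5: A = 9.2 t/(ha*yr)

9.2


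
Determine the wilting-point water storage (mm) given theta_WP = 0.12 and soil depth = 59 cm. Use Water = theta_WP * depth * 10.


Step 1: Water (mm) = theta_WP * depth * 10
Step 2: Water = 0.12 * 59 * 10
Step 3: Water = 70.8 mm

70.8


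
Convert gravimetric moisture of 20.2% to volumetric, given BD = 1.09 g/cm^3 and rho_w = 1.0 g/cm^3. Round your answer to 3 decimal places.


Step 1: theta = (w / 100) * BD / rho_w
Step 2: theta = (20.2 / 100) * 1.09 / 1.0
Step 3: theta = 0.202 * 1.09
Step 4: theta = 0.22

0.22


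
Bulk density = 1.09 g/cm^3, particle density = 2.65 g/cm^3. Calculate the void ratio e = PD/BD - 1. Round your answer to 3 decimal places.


Step 1: e = PD / BD - 1
Step 2: e = 2.65 / 1.09 - 1
Step 3: e = 2.43119 - 1
Step 4: e = 1.431

1.431


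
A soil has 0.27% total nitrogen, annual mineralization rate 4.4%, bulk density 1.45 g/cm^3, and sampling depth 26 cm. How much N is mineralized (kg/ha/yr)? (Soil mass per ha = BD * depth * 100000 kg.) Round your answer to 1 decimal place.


Step 1: Soil mass per ha = BD * depth * 100000 = 1.45 * 26 * 100000 = 3770000 kg
Step 2: Total N pool = soil mass * N%/100 = 3770000 * 0.27/100 = 10179.0 kg/ha
Step 3: N mineralized = N pool * rate%/100 = 10179.0 * 4.4/100 = 447.9 kg/ha/yr

447.9


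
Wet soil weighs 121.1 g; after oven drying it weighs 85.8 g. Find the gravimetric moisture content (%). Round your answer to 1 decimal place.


Step 1: Water mass = wet - dry = 121.1 - 85.8 = 35.3 g
Step 2: w = 100 * water mass / dry mass
Step 3: w = 100 * 35.3 / 85.8 = 41.1%

41.1


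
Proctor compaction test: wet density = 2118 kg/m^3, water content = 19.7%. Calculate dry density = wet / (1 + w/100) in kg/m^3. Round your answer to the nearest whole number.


Step 1: Dry density = wet density / (1 + w/100)
Step 2: Dry density = 2118 / (1 + 19.7/100)
Step 3: Dry density = 2118 / 1.197
Step 4: Dry density = 1769 kg/m^3

1769


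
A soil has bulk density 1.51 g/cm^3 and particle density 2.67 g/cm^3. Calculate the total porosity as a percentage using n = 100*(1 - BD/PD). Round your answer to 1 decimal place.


Step 1: Formula: n = 100 * (1 - BD / PD)
Step 2: n = 100 * (1 - 1.51 / 2.67)
Step 3: n = 100 * (1 - 0.56554)
Step 4: n = 43.4%

43.4


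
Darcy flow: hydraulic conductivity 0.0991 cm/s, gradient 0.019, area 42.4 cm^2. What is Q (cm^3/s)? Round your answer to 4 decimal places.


Step 1: Apply Darcy's law: Q = K * i * A
Step 2: Q = 0.0991 * 0.019 * 42.4
Step 3: Q = 0.0798 cm^3/s

0.0798


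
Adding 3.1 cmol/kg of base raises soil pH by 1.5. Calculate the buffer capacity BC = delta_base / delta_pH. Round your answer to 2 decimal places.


Step 1: BC = change in base / change in pH
Step 2: BC = 3.1 / 1.5
Step 3: BC = 2.07 cmol/(kg*pH unit)

2.07


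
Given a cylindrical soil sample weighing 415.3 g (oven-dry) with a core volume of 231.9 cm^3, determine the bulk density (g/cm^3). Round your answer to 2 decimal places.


Step 1: Identify the formula: BD = dry mass / volume
Step 2: Substitute values: BD = 415.3 / 231.9
Step 3: BD = 1.79 g/cm^3

1.79


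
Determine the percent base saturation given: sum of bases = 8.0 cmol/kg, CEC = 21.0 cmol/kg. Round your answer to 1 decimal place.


Step 1: BS = 100 * (sum of bases) / CEC
Step 2: BS = 100 * 8.0 / 21.0
Step 3: BS = 38.1%

38.1


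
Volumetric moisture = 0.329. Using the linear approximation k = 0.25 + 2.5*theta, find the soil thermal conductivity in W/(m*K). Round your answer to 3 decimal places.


Step 1: k = 0.25 + 2.5 * theta
Step 2: k = 0.25 + 2.5 * 0.329
Step 3: k = 0.25 + 0.823
Step 4: k = 1.073 W/(m*K)

1.073


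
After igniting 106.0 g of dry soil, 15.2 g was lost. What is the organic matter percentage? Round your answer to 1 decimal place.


Step 1: OM% = 100 * LOI / sample mass
Step 2: OM = 100 * 15.2 / 106.0
Step 3: OM = 14.3%

14.3


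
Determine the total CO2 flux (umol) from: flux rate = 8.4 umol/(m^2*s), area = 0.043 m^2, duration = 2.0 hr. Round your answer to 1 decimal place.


Step 1: Convert time to seconds: 2.0 hr * 3600 = 7200.0 s
Step 2: Total = flux * area * time_s
Step 3: Total = 8.4 * 0.043 * 7200.0
Step 4: Total = 2600.6 umol

2600.6


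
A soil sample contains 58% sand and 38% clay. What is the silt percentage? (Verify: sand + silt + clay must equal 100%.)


Step 1: sand + silt + clay = 100%
Step 2: silt = 100 - sand - clay
Step 3: silt = 100 - 58 - 38
Step 4: silt = 4%

4


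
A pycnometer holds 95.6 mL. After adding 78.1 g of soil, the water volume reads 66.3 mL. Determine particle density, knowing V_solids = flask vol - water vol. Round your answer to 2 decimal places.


Step 1: Volume of solids = flask volume - water volume with soil
Step 2: V_solids = 95.6 - 66.3 = 29.3 mL
Step 3: Particle density = mass / V_solids = 78.1 / 29.3 = 2.67 g/cm^3

2.67


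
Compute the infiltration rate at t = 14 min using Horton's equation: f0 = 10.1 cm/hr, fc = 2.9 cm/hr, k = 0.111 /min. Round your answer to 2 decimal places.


Step 1: f = fc + (f0 - fc) * exp(-k * t)
Step 2: exp(-0.111 * 14) = 0.211401
Step 3: f = 2.9 + (10.1 - 2.9) * 0.211401
Step 4: f = 2.9 + 7.2 * 0.211401
Step 5: f = 4.42 cm/hr

4.42


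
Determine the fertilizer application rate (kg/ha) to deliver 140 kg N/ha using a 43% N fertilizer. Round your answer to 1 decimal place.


Step 1: Fertilizer rate = target N / (N content / 100)
Step 2: Rate = 140 / (43 / 100)
Step 3: Rate = 140 / 0.43
Step 4: Rate = 325.6 kg/ha

325.6


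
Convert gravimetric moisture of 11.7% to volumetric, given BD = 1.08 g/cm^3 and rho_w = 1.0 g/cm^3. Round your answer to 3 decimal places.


Step 1: theta = (w / 100) * BD / rho_w
Step 2: theta = (11.7 / 100) * 1.08 / 1.0
Step 3: theta = 0.117 * 1.08
Step 4: theta = 0.126

0.126


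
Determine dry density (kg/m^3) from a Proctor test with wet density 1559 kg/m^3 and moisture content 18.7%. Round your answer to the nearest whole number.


Step 1: Dry density = wet density / (1 + w/100)
Step 2: Dry density = 1559 / (1 + 18.7/100)
Step 3: Dry density = 1559 / 1.187
Step 4: Dry density = 1313 kg/m^3

1313


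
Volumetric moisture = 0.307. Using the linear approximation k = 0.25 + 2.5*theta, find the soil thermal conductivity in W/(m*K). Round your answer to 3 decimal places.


Step 1: k = 0.25 + 2.5 * theta
Step 2: k = 0.25 + 2.5 * 0.307
Step 3: k = 0.25 + 0.768
Step 4: k = 1.018 W/(m*K)

1.018


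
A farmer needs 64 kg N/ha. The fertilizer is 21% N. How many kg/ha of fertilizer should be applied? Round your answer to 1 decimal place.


Step 1: Fertilizer rate = target N / (N content / 100)
Step 2: Rate = 64 / (21 / 100)
Step 3: Rate = 64 / 0.21
Step 4: Rate = 304.8 kg/ha

304.8


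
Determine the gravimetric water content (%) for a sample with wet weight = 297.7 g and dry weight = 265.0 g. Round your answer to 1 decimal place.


Step 1: Water mass = wet - dry = 297.7 - 265.0 = 32.7 g
Step 2: w = 100 * water mass / dry mass
Step 3: w = 100 * 32.7 / 265.0 = 12.3%

12.3


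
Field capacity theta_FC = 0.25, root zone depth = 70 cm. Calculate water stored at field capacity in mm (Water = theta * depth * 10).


Step 1: Water (mm) = theta_FC * depth (cm) * 10
Step 2: Water = 0.25 * 70 * 10
Step 3: Water = 175.0 mm

175.0


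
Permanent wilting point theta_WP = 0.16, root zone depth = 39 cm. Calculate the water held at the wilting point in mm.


Step 1: Water (mm) = theta_WP * depth * 10
Step 2: Water = 0.16 * 39 * 10
Step 3: Water = 62.4 mm

62.4


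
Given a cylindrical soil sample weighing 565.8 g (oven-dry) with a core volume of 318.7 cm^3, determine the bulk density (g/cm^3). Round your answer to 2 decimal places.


Step 1: Identify the formula: BD = dry mass / volume
Step 2: Substitute values: BD = 565.8 / 318.7
Step 3: BD = 1.78 g/cm^3

1.78


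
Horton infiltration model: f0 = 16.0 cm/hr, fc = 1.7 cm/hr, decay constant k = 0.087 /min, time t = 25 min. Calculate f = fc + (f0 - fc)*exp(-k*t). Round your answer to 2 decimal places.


Step 1: f = fc + (f0 - fc) * exp(-k * t)
Step 2: exp(-0.087 * 25) = 0.113608
Step 3: f = 1.7 + (16.0 - 1.7) * 0.113608
Step 4: f = 1.7 + 14.3 * 0.113608
Step 5: f = 3.32 cm/hr

3.32


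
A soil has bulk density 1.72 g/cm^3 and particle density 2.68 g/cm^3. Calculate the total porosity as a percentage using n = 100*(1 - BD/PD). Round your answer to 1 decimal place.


Step 1: Formula: n = 100 * (1 - BD / PD)
Step 2: n = 100 * (1 - 1.72 / 2.68)
Step 3: n = 100 * (1 - 0.64179)
Step 4: n = 35.8%

35.8


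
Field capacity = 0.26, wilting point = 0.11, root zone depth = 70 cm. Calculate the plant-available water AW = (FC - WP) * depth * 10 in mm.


Step 1: Available water = (FC - WP) * depth * 10
Step 2: AW = (0.26 - 0.11) * 70 * 10
Step 3: AW = 0.15 * 70 * 10
Step 4: AW = 105.0 mm

105.0


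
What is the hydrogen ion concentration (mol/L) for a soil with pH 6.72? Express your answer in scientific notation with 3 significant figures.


Step 1: [H+] = 10^(-pH)
Step 2: [H+] = 10^(-6.72)
Step 3: [H+] = 1.91e-07 mol/L

1.91e-07


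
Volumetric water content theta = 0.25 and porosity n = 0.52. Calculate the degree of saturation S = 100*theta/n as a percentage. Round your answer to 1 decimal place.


Step 1: S = 100 * theta_v / n
Step 2: S = 100 * 0.25 / 0.52
Step 3: S = 48.1%

48.1


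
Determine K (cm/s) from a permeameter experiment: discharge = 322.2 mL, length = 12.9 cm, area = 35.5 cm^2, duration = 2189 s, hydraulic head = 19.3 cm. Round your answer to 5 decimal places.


Step 1: K = Q * L / (A * t * h)
Step 2: Numerator = 322.2 * 12.9 = 4156.38
Step 3: Denominator = 35.5 * 2189 * 19.3 = 1499793.35
Step 4: K = 4156.38 / 1499793.35 = 0.00277 cm/s

0.00277


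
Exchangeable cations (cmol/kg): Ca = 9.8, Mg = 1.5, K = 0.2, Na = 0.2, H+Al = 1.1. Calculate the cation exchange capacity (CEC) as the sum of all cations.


Step 1: CEC = Ca + Mg + K + Na + (H+Al)
Step 2: CEC = 9.8 + 1.5 + 0.2 + 0.2 + 1.1
Step 3: CEC = 12.8 cmol/kg

12.8


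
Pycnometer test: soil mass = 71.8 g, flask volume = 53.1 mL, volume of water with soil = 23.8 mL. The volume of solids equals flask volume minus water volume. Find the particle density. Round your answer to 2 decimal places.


Step 1: Volume of solids = flask volume - water volume with soil
Step 2: V_solids = 53.1 - 23.8 = 29.3 mL
Step 3: Particle density = mass / V_solids = 71.8 / 29.3 = 2.45 g/cm^3

2.45


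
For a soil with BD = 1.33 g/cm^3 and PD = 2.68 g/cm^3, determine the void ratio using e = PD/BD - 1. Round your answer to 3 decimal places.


Step 1: e = PD / BD - 1
Step 2: e = 2.68 / 1.33 - 1
Step 3: e = 2.01504 - 1
Step 4: e = 1.015

1.015


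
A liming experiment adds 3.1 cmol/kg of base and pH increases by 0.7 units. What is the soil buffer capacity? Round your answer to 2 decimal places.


Step 1: BC = change in base / change in pH
Step 2: BC = 3.1 / 0.7
Step 3: BC = 4.43 cmol/(kg*pH unit)

4.43


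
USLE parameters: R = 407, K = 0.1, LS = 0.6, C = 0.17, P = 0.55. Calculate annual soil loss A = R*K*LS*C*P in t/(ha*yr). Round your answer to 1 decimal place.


Step 1: A = R * K * LS * C * P
Step 2: R * K = 407 * 0.1 = 40.7
Step 3: (R*K) * LS = 40.7 * 0.6 = 24.42
Step 4: * C * P = 24.42 * 0.17 * 0.55 = 2.3
Step 5: A = 2.3 t/(ha*yr)

2.3


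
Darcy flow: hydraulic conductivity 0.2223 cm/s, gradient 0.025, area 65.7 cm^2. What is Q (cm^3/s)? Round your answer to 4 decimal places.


Step 1: Apply Darcy's law: Q = K * i * A
Step 2: Q = 0.2223 * 0.025 * 65.7
Step 3: Q = 0.3651 cm^3/s

0.3651
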